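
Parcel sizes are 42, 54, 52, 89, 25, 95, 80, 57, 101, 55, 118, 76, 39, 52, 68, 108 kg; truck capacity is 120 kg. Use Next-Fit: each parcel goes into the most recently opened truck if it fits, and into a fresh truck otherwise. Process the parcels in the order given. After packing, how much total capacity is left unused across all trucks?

329

Put 42 kg in truck 1; 78 kg remain.
Put 54 kg in truck 1; 24 kg remain.
Put 52 kg in truck 2; 68 kg remain.
Put 89 kg in truck 3; 31 kg remain.
Put 25 kg in truck 3; 6 kg remain.
Put 95 kg in truck 4; 25 kg remain.
Put 80 kg in truck 5; 40 kg remain.
Put 57 kg in truck 6; 63 kg remain.
Put 101 kg in truck 7; 19 kg remain.
Put 55 kg in truck 8; 65 kg remain.
Put 118 kg in truck 9; 2 kg remain.
Put 76 kg in truck 10; 44 kg remain.
Put 39 kg in truck 10; 5 kg remain.
Put 52 kg in truck 11; 68 kg remain.
Put 68 kg in truck 11; 0 kg remain.
Put 108 kg in truck 12; 12 kg remain.
12 trucks × 120 kg = 1440 kg; used 1111 kg; unused 329 kg.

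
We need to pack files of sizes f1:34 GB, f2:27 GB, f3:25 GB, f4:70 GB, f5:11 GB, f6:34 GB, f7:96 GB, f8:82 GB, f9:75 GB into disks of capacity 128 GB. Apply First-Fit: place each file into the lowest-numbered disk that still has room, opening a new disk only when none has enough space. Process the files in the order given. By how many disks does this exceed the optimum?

First-Fit: [34,27,25,11] [70,34] [96] [82] [75] → 5 disks.
Total size 454 GB; any packing needs at least ⌈454/128⌉ = 4 disks.
An optimal packing achieves that bound: [96,27] [82,34,11] [75,34] [70,25] → 4 disks.
Excess: 5 − 4 = 1.

1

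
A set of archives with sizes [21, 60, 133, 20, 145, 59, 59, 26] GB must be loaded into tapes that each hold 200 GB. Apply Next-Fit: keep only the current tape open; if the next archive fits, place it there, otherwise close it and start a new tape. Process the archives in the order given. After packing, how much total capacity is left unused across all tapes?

Put 21 GB in tape 1; 179 GB remain.
Put 60 GB in tape 1; 119 GB remain.
Put 133 GB in tape 2; 67 GB remain.
Put 20 GB in tape 2; 47 GB remain.
Put 145 GB in tape 3; 55 GB remain.
Put 59 GB in tape 4; 141 GB remain.
Put 59 GB in tape 4; 82 GB remain.
Put 26 GB in tape 4; 56 GB remain.
4 tapes × 200 GB = 800 GB; used 523 GB; unused 277 GB.

277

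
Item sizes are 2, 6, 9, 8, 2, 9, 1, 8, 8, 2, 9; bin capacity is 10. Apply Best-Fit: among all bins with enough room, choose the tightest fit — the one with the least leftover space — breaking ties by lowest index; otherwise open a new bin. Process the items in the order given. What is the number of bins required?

7

2 → bin 1 (remaining 8)
6 → bin 1 (remaining 2)
9 → bin 2 (remaining 1)
8 → bin 3 (remaining 2)
2 → bin 1 (remaining 0)
9 → bin 4 (remaining 1)
1 → bin 2 (remaining 0)
8 → bin 5 (remaining 2)
8 → bin 6 (remaining 2)
2 → bin 3 (remaining 0)
9 → bin 7 (remaining 1)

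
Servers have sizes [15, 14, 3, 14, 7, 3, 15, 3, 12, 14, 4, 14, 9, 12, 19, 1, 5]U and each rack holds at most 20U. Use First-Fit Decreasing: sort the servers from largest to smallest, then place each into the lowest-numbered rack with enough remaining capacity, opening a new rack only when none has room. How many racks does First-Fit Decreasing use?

10

Sorted descending: 19, 15, 15, 14, 14, 14, 14, 12, 12, 9, 7, 5, 4, 3, 3, 3, 1.
19U → rack 1 (remaining 1U)
15U → rack 2 (remaining 5U)
15U → rack 3 (remaining 5U)
14U → rack 4 (remaining 6U)
14U → rack 5 (remaining 6U)
14U → rack 6 (remaining 6U)
14U → rack 7 (remaining 6U)
12U → rack 8 (remaining 8U)
12U → rack 9 (remaining 8U)
9U → rack 10 (remaining 11U)
7U → rack 8 (remaining 1U)
5U → rack 2 (remaining 0U)
4U → rack 3 (remaining 1U)
3U → rack 4 (remaining 3U)
3U → rack 4 (remaining 0U)
3U → rack 5 (remaining 3U)
1U → rack 1 (remaining 0U)
Final racks: [19,1] [15,5] [15,4] [14,3,3] [14,3] [14] [14] [12,7] [12] [9].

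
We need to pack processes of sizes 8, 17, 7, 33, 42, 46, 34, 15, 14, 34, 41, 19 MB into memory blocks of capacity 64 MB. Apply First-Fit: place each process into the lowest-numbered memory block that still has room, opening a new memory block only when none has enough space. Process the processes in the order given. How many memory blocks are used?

7

memory block 1: place 8 MB, 56 MB left
memory block 1: place 17 MB, 39 MB left
memory block 1: place 7 MB, 32 MB left
memory block 2: place 33 MB, 31 MB left
memory block 3: place 42 MB, 22 MB left
memory block 4: place 46 MB, 18 MB left
memory block 5: place 34 MB, 30 MB left
memory block 1: place 15 MB, 17 MB left
memory block 1: place 14 MB, 3 MB left
memory block 6: place 34 MB, 30 MB left
memory block 7: place 41 MB, 23 MB left
memory block 2: place 19 MB, 12 MB left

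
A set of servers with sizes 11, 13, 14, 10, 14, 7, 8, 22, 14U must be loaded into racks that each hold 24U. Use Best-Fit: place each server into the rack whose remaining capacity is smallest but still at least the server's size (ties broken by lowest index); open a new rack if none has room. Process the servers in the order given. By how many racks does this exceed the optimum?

0

Best-Fit: [11,13] [14,10] [14,7] [8,14] [22] → 5 racks.
Total size 113U; any packing needs at least ⌈113/24⌉ = 5 racks.
So 5 is already optimal.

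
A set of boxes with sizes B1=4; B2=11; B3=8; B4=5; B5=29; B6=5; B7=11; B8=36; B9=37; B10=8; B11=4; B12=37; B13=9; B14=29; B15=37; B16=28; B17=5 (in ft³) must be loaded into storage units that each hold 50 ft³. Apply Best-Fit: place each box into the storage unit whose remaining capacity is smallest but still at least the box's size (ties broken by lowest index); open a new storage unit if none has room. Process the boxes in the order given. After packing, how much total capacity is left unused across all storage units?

B1 (4 ft³) → storage unit 1 (remaining 46 ft³)
B2 (11 ft³) → storage unit 1 (remaining 35 ft³)
B3 (8 ft³) → storage unit 1 (remaining 27 ft³)
B4 (5 ft³) → storage unit 1 (remaining 22 ft³)
B5 (29 ft³) → storage unit 2 (remaining 21 ft³)
B6 (5 ft³) → storage unit 2 (remaining 16 ft³)
B7 (11 ft³) → storage unit 2 (remaining 5 ft³)
B8 (36 ft³) → storage unit 3 (remaining 14 ft³)
B9 (37 ft³) → storage unit 4 (remaining 13 ft³)
B10 (8 ft³) → storage unit 4 (remaining 5 ft³)
B11 (4 ft³) → storage unit 2 (remaining 1 ft³)
B12 (37 ft³) → storage unit 5 (remaining 13 ft³)
B13 (9 ft³) → storage unit 5 (remaining 4 ft³)
B14 (29 ft³) → storage unit 6 (remaining 21 ft³)
B15 (37 ft³) → storage unit 7 (remaining 13 ft³)
B16 (28 ft³) → storage unit 8 (remaining 22 ft³)
B17 (5 ft³) → storage unit 4 (remaining 0 ft³)
8 storage units × 50 ft³ = 400 ft³; used 303 ft³; unused 97 ft³.

97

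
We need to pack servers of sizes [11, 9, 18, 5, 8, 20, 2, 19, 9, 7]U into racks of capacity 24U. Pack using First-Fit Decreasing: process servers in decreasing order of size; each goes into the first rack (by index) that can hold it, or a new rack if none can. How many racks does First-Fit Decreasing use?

Sorted descending: 20, 19, 18, 11, 9, 9, 8, 7, 5, 2.
rack 1: place 20U, 4U left
rack 2: place 19U, 5U left
rack 3: place 18U, 6U left
rack 4: place 11U, 13U left
rack 4: place 9U, 4U left
rack 5: place 9U, 15U left
rack 5: place 8U, 7U left
rack 5: place 7U, 0U left
rack 2: place 5U, 0U left
rack 1: place 2U, 2U left

5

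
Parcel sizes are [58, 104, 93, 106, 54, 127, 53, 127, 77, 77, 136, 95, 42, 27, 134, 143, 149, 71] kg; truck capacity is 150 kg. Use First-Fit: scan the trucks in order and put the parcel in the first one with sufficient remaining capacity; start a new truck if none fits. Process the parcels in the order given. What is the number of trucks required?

13 trucks

Put 58 kg in truck 1; 92 kg remain.
Put 104 kg in truck 2; 46 kg remain.
Put 93 kg in truck 3; 57 kg remain.
Put 106 kg in truck 4; 44 kg remain.
Put 54 kg in truck 1; 38 kg remain.
Put 127 kg in truck 5; 23 kg remain.
Put 53 kg in truck 3; 4 kg remain.
Put 127 kg in truck 6; 23 kg remain.
Put 77 kg in truck 7; 73 kg remain.
Put 77 kg in truck 8; 73 kg remain.
Put 136 kg in truck 9; 14 kg remain.
Put 95 kg in truck 10; 55 kg remain.
Put 42 kg in truck 2; 4 kg remain.
Put 27 kg in truck 1; 11 kg remain.
Put 134 kg in truck 11; 16 kg remain.
Put 143 kg in truck 12; 7 kg remain.
Put 149 kg in truck 13; 1 kg remain.
Put 71 kg in truck 7; 2 kg remain.
Final trucks: [58,54,27] [104,42] [93,53] [106] [127] [127] [77,71] [77] [136] [95] [134] [143] [149].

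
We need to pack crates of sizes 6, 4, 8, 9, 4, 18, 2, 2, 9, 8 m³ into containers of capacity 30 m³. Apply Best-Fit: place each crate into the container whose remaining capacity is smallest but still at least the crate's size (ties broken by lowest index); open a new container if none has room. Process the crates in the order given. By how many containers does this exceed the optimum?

0

Best-Fit: [6,4,8,9,2] [4,18,2] [9,8] → 3 containers.
Total size 70 m³; any packing needs at least ⌈70/30⌉ = 3 containers.
So 3 is already optimal.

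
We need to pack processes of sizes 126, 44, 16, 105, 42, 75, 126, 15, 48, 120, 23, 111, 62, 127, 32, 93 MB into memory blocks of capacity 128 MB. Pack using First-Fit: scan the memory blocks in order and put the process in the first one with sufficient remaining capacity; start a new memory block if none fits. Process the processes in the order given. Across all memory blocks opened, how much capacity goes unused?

memory block 1: place 126 MB, 2 MB left
memory block 2: place 44 MB, 84 MB left
memory block 2: place 16 MB, 68 MB left
memory block 3: place 105 MB, 23 MB left
memory block 2: place 42 MB, 26 MB left
memory block 4: place 75 MB, 53 MB left
memory block 5: place 126 MB, 2 MB left
memory block 2: place 15 MB, 11 MB left
memory block 4: place 48 MB, 5 MB left
memory block 6: place 120 MB, 8 MB left
memory block 3: place 23 MB, 0 MB left
memory block 7: place 111 MB, 17 MB left
memory block 8: place 62 MB, 66 MB left
memory block 9: place 127 MB, 1 MB left
memory block 8: place 32 MB, 34 MB left
memory block 10: place 93 MB, 35 MB left
10 memory blocks × 128 MB = 1280 MB; used 1165 MB; unused 115 MB.

115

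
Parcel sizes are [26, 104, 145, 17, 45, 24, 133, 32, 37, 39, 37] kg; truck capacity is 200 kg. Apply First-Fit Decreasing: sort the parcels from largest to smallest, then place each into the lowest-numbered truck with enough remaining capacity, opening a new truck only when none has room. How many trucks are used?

Sorted descending: 145, 133, 104, 45, 39, 37, 37, 32, 26, 24, 17.
145 kg → truck 1 (remaining 55 kg)
133 kg → truck 2 (remaining 67 kg)
104 kg → truck 3 (remaining 96 kg)
45 kg → truck 1 (remaining 10 kg)
39 kg → truck 2 (remaining 28 kg)
37 kg → truck 3 (remaining 59 kg)
37 kg → truck 3 (remaining 22 kg)
32 kg → truck 4 (remaining 168 kg)
26 kg → truck 2 (remaining 2 kg)
24 kg → truck 4 (remaining 144 kg)
17 kg → truck 3 (remaining 5 kg)
Final trucks: [145,45] [133,39,26] [104,37,37,17] [32,24].

4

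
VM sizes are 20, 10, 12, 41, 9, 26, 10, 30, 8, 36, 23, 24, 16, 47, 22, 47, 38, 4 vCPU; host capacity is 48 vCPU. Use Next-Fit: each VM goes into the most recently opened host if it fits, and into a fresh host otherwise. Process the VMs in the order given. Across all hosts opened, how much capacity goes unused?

105

host 1: place 20 vCPU, 28 vCPU left
host 1: place 10 vCPU, 18 vCPU left
host 1: place 12 vCPU, 6 vCPU left
host 2: place 41 vCPU, 7 vCPU left
host 3: place 9 vCPU, 39 vCPU left
host 3: place 26 vCPU, 13 vCPU left
host 3: place 10 vCPU, 3 vCPU left
host 4: place 30 vCPU, 18 vCPU left
host 4: place 8 vCPU, 10 vCPU left
host 5: place 36 vCPU, 12 vCPU left
host 6: place 23 vCPU, 25 vCPU left
host 6: place 24 vCPU, 1 vCPU left
host 7: place 16 vCPU, 32 vCPU left
host 8: place 47 vCPU, 1 vCPU left
host 9: place 22 vCPU, 26 vCPU left
host 10: place 47 vCPU, 1 vCPU left
host 11: place 38 vCPU, 10 vCPU left
host 11: place 4 vCPU, 6 vCPU left
11 hosts × 48 vCPU = 528 vCPU; used 423 vCPU; unused 105 vCPU.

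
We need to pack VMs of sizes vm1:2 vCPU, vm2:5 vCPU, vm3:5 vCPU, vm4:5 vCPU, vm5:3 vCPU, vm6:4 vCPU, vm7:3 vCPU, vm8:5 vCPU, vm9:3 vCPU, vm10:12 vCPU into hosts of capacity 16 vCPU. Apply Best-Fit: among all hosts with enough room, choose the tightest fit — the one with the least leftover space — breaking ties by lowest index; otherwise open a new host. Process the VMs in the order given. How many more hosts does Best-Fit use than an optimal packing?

1

Best-Fit: [2,5,5,3] [5,4,3,3] [5] [12] → 4 hosts.
Total size 47 vCPU; any packing needs at least ⌈47/16⌉ = 3 hosts.
An optimal packing achieves that bound: [12,4] [5,5,5] [5,3,3,3,2] → 3 hosts.
Excess: 4 − 3 = 1.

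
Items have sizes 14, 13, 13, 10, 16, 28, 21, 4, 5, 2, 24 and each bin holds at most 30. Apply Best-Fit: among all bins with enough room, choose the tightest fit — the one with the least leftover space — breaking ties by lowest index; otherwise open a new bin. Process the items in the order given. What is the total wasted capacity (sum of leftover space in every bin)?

Put 14 in bin 1; 16 remain.
Put 13 in bin 1; 3 remain.
Put 13 in bin 2; 17 remain.
Put 10 in bin 2; 7 remain.
Put 16 in bin 3; 14 remain.
Put 28 in bin 4; 2 remain.
Put 21 in bin 5; 9 remain.
Put 4 in bin 2; 3 remain.
Put 5 in bin 5; 4 remain.
Put 2 in bin 4; 0 remain.
Put 24 in bin 6; 6 remain.
6 bins × 30 = 180; used 150; unused 30.

30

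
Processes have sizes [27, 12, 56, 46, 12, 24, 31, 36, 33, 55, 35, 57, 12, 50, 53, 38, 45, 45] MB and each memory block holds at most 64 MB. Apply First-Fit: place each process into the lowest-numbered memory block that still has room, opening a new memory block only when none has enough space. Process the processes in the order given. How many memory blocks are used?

14 memory blocks

Put 27 MB in memory block 1; 37 MB remain.
Put 12 MB in memory block 1; 25 MB remain.
Put 56 MB in memory block 2; 8 MB remain.
Put 46 MB in memory block 3; 18 MB remain.
Put 12 MB in memory block 1; 13 MB remain.
Put 24 MB in memory block 4; 40 MB remain.
Put 31 MB in memory block 4; 9 MB remain.
Put 36 MB in memory block 5; 28 MB remain.
Put 33 MB in memory block 6; 31 MB remain.
Put 55 MB in memory block 7; 9 MB remain.
Put 35 MB in memory block 8; 29 MB remain.
Put 57 MB in memory block 9; 7 MB remain.
Put 12 MB in memory block 1; 1 MB remain.
Put 50 MB in memory block 10; 14 MB remain.
Put 53 MB in memory block 11; 11 MB remain.
Put 38 MB in memory block 12; 26 MB remain.
Put 45 MB in memory block 13; 19 MB remain.
Put 45 MB in memory block 14; 19 MB remain.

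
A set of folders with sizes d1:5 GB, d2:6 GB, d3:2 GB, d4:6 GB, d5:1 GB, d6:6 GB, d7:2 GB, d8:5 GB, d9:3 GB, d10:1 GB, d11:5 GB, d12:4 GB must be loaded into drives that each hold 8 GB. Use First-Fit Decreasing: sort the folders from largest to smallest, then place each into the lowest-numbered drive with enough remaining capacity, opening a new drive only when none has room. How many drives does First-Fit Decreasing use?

Sorted descending: 6, 6, 6, 5, 5, 5, 4, 3, 2, 2, 1, 1.
6 GB → drive 1 (remaining 2 GB)
6 GB → drive 2 (remaining 2 GB)
6 GB → drive 3 (remaining 2 GB)
5 GB → drive 4 (remaining 3 GB)
5 GB → drive 5 (remaining 3 GB)
5 GB → drive 6 (remaining 3 GB)
4 GB → drive 7 (remaining 4 GB)
3 GB → drive 4 (remaining 0 GB)
2 GB → drive 1 (remaining 0 GB)
2 GB → drive 2 (remaining 0 GB)
1 GB → drive 3 (remaining 1 GB)
1 GB → drive 3 (remaining 0 GB)
Final drives: [6,2] [6,2] [6,1,1] [5,3] [5] [5] [4].

7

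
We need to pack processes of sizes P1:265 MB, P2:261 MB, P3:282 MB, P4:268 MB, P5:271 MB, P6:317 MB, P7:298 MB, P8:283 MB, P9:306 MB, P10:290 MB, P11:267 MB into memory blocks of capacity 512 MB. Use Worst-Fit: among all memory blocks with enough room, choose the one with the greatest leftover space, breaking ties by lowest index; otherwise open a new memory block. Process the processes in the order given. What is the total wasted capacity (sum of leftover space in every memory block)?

P1 (265 MB) → memory block 1 (remaining 247 MB)
P2 (261 MB) → memory block 2 (remaining 251 MB)
P3 (282 MB) → memory block 3 (remaining 230 MB)
P4 (268 MB) → memory block 4 (remaining 244 MB)
P5 (271 MB) → memory block 5 (remaining 241 MB)
P6 (317 MB) → memory block 6 (remaining 195 MB)
P7 (298 MB) → memory block 7 (remaining 214 MB)
P8 (283 MB) → memory block 8 (remaining 229 MB)
P9 (306 MB) → memory block 9 (remaining 206 MB)
P10 (290 MB) → memory block 10 (remaining 222 MB)
P11 (267 MB) → memory block 11 (remaining 245 MB)
11 memory blocks × 512 MB = 5632 MB; used 3108 MB; unused 2524 MB.

2524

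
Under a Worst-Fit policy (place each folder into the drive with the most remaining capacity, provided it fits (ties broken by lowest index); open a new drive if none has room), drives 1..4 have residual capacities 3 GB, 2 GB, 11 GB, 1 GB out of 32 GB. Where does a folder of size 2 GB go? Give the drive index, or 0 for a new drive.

Drives with room: drive 1 (3 GB), drive 2 (2 GB), drive 3 (11 GB).
Most room is drive 3 with 11 GB free.

3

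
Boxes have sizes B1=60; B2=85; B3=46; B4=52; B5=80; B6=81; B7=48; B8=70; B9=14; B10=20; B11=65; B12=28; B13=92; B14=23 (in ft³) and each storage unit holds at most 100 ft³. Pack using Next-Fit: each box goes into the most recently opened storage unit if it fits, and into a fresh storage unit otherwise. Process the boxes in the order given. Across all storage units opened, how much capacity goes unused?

336

storage unit 1: place B1 (60 ft³), 40 ft³ left
storage unit 2: place B2 (85 ft³), 15 ft³ left
storage unit 3: place B3 (46 ft³), 54 ft³ left
storage unit 3: place B4 (52 ft³), 2 ft³ left
storage unit 4: place B5 (80 ft³), 20 ft³ left
storage unit 5: place B6 (81 ft³), 19 ft³ left
storage unit 6: place B7 (48 ft³), 52 ft³ left
storage unit 7: place B8 (70 ft³), 30 ft³ left
storage unit 7: place B9 (14 ft³), 16 ft³ left
storage unit 8: place B10 (20 ft³), 80 ft³ left
storage unit 8: place B11 (65 ft³), 15 ft³ left
storage unit 9: place B12 (28 ft³), 72 ft³ left
storage unit 10: place B13 (92 ft³), 8 ft³ left
storage unit 11: place B14 (23 ft³), 77 ft³ left
11 storage units × 100 ft³ = 1100 ft³; used 764 ft³; unused 336 ft³.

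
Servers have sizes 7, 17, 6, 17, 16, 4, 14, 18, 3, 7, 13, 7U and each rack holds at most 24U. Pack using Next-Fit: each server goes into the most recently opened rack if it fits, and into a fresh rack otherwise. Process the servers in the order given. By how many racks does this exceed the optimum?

Next-Fit: [7,17] [6,17] [16,4] [14] [18,3] [7,13] [7] → 7 racks.
Total size 129U; any packing needs at least ⌈129/24⌉ = 6 racks.
An optimal packing achieves that bound: [18,6] [17,7] [17,7] [16,7] [14,4,3] [13] → 6 racks.
Excess: 7 − 6 = 1.

1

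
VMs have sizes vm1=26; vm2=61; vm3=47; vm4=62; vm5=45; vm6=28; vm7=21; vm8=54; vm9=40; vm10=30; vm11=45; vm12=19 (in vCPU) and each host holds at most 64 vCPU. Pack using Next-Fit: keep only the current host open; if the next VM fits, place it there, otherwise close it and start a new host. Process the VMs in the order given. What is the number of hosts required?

10 hosts

host 1: place vm1 (26 vCPU), 38 vCPU left
host 2: place vm2 (61 vCPU), 3 vCPU left
host 3: place vm3 (47 vCPU), 17 vCPU left
host 4: place vm4 (62 vCPU), 2 vCPU left
host 5: place vm5 (45 vCPU), 19 vCPU left
host 6: place vm6 (28 vCPU), 36 vCPU left
host 6: place vm7 (21 vCPU), 15 vCPU left
host 7: place vm8 (54 vCPU), 10 vCPU left
host 8: place vm9 (40 vCPU), 24 vCPU left
host 9: place vm10 (30 vCPU), 34 vCPU left
host 10: place vm11 (45 vCPU), 19 vCPU left
host 10: place vm12 (19 vCPU), 0 vCPU left
Final hosts: [26] [61] [47] [62] [45] [28,21] [54] [40] [30] [45,19].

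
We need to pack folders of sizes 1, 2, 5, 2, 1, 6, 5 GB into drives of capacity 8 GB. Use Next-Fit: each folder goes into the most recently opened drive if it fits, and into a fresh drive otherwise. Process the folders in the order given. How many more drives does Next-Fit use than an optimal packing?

Next-Fit: [1,2,5] [2,1] [6] [5] → 4 drives.
Total size 22 GB; any packing needs at least ⌈22/8⌉ = 3 drives.
An optimal packing achieves that bound: [6,2] [5,2,1] [5,1] → 3 drives.
Excess: 4 − 3 = 1.

1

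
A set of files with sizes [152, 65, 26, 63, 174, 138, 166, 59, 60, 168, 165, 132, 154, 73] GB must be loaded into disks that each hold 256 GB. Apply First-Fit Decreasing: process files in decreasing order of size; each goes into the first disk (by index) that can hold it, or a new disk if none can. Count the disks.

8

Sorted descending: 174, 168, 166, 165, 154, 152, 138, 132, 73, 65, 63, 60, 59, 26.
174 GB → disk 1 (remaining 82 GB)
168 GB → disk 2 (remaining 88 GB)
166 GB → disk 3 (remaining 90 GB)
165 GB → disk 4 (remaining 91 GB)
154 GB → disk 5 (remaining 102 GB)
152 GB → disk 6 (remaining 104 GB)
138 GB → disk 7 (remaining 118 GB)
132 GB → disk 8 (remaining 124 GB)
73 GB → disk 1 (remaining 9 GB)
65 GB → disk 2 (remaining 23 GB)
63 GB → disk 3 (remaining 27 GB)
60 GB → disk 4 (remaining 31 GB)
59 GB → disk 5 (remaining 43 GB)
26 GB → disk 3 (remaining 1 GB)
Final disks: [174,73] [168,65] [166,63,26] [165,60] [154,59] [152] [138] [132].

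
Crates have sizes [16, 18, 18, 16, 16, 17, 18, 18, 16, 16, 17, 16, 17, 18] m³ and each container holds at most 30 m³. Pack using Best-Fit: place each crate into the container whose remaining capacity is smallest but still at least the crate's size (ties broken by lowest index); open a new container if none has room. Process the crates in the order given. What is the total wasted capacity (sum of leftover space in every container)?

16 m³ → container 1 (remaining 14 m³)
18 m³ → container 2 (remaining 12 m³)
18 m³ → container 3 (remaining 12 m³)
16 m³ → container 4 (remaining 14 m³)
16 m³ → container 5 (remaining 14 m³)
17 m³ → container 6 (remaining 13 m³)
18 m³ → container 7 (remaining 12 m³)
18 m³ → container 8 (remaining 12 m³)
16 m³ → container 9 (remaining 14 m³)
16 m³ → container 10 (remaining 14 m³)
17 m³ → container 11 (remaining 13 m³)
16 m³ → container 12 (remaining 14 m³)
17 m³ → container 13 (remaining 13 m³)
18 m³ → container 14 (remaining 12 m³)
14 containers × 30 m³ = 420 m³; used 237 m³; unused 183 m³.

183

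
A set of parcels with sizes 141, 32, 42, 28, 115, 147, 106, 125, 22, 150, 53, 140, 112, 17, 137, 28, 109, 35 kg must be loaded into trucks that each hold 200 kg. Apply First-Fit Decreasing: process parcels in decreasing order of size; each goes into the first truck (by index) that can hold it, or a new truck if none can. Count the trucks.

Sorted descending: 150, 147, 141, 140, 137, 125, 115, 112, 109, 106, 53, 42, 35, 32, 28, 28, 22, 17.
truck 1: place 150 kg, 50 kg left
truck 2: place 147 kg, 53 kg left
truck 3: place 141 kg, 59 kg left
truck 4: place 140 kg, 60 kg left
truck 5: place 137 kg, 63 kg left
truck 6: place 125 kg, 75 kg left
truck 7: place 115 kg, 85 kg left
truck 8: place 112 kg, 88 kg left
truck 9: place 109 kg, 91 kg left
truck 10: place 106 kg, 94 kg left
truck 2: place 53 kg, 0 kg left
truck 1: place 42 kg, 8 kg left
truck 3: place 35 kg, 24 kg left
truck 4: place 32 kg, 28 kg left
truck 4: place 28 kg, 0 kg left
truck 5: place 28 kg, 35 kg left
truck 3: place 22 kg, 2 kg left
truck 5: place 17 kg, 18 kg left
Final trucks: [150,42] [147,53] [141,35,22] [140,32,28] [137,28,17] [125] [115] [112] [109] [106].

10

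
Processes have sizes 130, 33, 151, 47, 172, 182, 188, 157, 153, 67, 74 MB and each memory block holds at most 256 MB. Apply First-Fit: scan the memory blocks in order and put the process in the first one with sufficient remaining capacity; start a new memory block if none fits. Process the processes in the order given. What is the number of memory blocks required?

Put 130 MB in memory block 1; 126 MB remain.
Put 33 MB in memory block 1; 93 MB remain.
Put 151 MB in memory block 2; 105 MB remain.
Put 47 MB in memory block 1; 46 MB remain.
Put 172 MB in memory block 3; 84 MB remain.
Put 182 MB in memory block 4; 74 MB remain.
Put 188 MB in memory block 5; 68 MB remain.
Put 157 MB in memory block 6; 99 MB remain.
Put 153 MB in memory block 7; 103 MB remain.
Put 67 MB in memory block 2; 38 MB remain.
Put 74 MB in memory block 3; 10 MB remain.
Final memory blocks: [130,33,47] [151,67] [172,74] [182] [188] [157] [153].

7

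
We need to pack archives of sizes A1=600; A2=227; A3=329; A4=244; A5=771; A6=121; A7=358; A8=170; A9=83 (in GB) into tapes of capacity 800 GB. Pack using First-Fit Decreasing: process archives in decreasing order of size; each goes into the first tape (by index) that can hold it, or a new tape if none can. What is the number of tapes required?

Sorted descending: 771, 600, 358, 329, 244, 227, 170, 121, 83.
771 GB → tape 1 (remaining 29 GB)
600 GB → tape 2 (remaining 200 GB)
358 GB → tape 3 (remaining 442 GB)
329 GB → tape 3 (remaining 113 GB)
244 GB → tape 4 (remaining 556 GB)
227 GB → tape 4 (remaining 329 GB)
170 GB → tape 2 (remaining 30 GB)
121 GB → tape 4 (remaining 208 GB)
83 GB → tape 3 (remaining 30 GB)
Final tapes: [771] [600,170] [358,329,83] [244,227,121].

4 tapes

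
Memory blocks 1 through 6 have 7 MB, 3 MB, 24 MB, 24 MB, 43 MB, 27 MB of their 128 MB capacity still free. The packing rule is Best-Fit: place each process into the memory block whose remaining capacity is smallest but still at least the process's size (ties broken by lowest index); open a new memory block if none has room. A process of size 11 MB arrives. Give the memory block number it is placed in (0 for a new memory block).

3

Memory blocks with room: memory block 3 (24 MB), memory block 4 (24 MB), memory block 5 (43 MB), memory block 6 (27 MB).
Tightest fit is memory block 3 with 24 MB free.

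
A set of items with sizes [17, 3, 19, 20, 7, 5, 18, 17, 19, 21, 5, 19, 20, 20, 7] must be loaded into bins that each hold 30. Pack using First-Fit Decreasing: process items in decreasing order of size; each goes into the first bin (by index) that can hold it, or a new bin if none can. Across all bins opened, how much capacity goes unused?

Sorted descending: 21, 20, 20, 20, 19, 19, 19, 18, 17, 17, 7, 7, 5, 5, 3.
Put 21 in bin 1; 9 remain.
Put 20 in bin 2; 10 remain.
Put 20 in bin 3; 10 remain.
Put 20 in bin 4; 10 remain.
Put 19 in bin 5; 11 remain.
Put 19 in bin 6; 11 remain.
Put 19 in bin 7; 11 remain.
Put 18 in bin 8; 12 remain.
Put 17 in bin 9; 13 remain.
Put 17 in bin 10; 13 remain.
Put 7 in bin 1; 2 remain.
Put 7 in bin 2; 3 remain.
Put 5 in bin 3; 5 remain.
Put 5 in bin 3; 0 remain.
Put 3 in bin 2; 0 remain.
10 bins × 30 = 300; used 217; unused 83.

83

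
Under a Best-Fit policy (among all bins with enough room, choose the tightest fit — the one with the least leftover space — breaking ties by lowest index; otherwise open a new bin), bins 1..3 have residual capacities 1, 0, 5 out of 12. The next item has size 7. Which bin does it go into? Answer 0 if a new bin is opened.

No bin has ≥ 7 free, so a new bin is opened.

0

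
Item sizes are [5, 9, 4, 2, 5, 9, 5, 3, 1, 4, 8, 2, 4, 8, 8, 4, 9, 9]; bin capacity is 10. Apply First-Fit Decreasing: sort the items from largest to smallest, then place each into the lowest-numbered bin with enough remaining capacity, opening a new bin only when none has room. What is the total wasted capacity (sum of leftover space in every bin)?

Sorted descending: 9, 9, 9, 9, 8, 8, 8, 5, 5, 5, 4, 4, 4, 4, 3, 2, 2, 1.
bin 1: place 9, 1 left
bin 2: place 9, 1 left
bin 3: place 9, 1 left
bin 4: place 9, 1 left
bin 5: place 8, 2 left
bin 6: place 8, 2 left
bin 7: place 8, 2 left
bin 8: place 5, 5 left
bin 8: place 5, 0 left
bin 9: place 5, 5 left
bin 9: place 4, 1 left
bin 10: place 4, 6 left
bin 10: place 4, 2 left
bin 11: place 4, 6 left
bin 11: place 3, 3 left
bin 5: place 2, 0 left
bin 6: place 2, 0 left
bin 1: place 1, 0 left
11 bins × 10 = 110; used 99; unused 11.

11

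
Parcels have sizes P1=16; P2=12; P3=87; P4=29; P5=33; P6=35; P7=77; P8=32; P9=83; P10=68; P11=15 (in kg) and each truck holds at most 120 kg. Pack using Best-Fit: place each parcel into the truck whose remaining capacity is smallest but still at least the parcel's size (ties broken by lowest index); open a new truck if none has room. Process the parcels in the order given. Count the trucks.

Put P1 (16 kg) in truck 1; 104 kg remain.
Put P2 (12 kg) in truck 1; 92 kg remain.
Put P3 (87 kg) in truck 1; 5 kg remain.
Put P4 (29 kg) in truck 2; 91 kg remain.
Put P5 (33 kg) in truck 2; 58 kg remain.
Put P6 (35 kg) in truck 2; 23 kg remain.
Put P7 (77 kg) in truck 3; 43 kg remain.
Put P8 (32 kg) in truck 3; 11 kg remain.
Put P9 (83 kg) in truck 4; 37 kg remain.
Put P10 (68 kg) in truck 5; 52 kg remain.
Put P11 (15 kg) in truck 2; 8 kg remain.

5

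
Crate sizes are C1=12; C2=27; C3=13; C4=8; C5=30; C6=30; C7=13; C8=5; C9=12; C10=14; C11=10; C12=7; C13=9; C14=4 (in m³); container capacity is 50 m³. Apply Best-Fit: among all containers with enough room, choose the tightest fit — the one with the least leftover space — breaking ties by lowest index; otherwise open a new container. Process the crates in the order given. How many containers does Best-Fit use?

4 containers

C1 (12 m³) → container 1 (remaining 38 m³)
C2 (27 m³) → container 1 (remaining 11 m³)
C3 (13 m³) → container 2 (remaining 37 m³)
C4 (8 m³) → container 1 (remaining 3 m³)
C5 (30 m³) → container 2 (remaining 7 m³)
C6 (30 m³) → container 3 (remaining 20 m³)
C7 (13 m³) → container 3 (remaining 7 m³)
C8 (5 m³) → container 2 (remaining 2 m³)
C9 (12 m³) → container 4 (remaining 38 m³)
C10 (14 m³) → container 4 (remaining 24 m³)
C11 (10 m³) → container 4 (remaining 14 m³)
C12 (7 m³) → container 3 (remaining 0 m³)
C13 (9 m³) → container 4 (remaining 5 m³)
C14 (4 m³) → container 4 (remaining 1 m³)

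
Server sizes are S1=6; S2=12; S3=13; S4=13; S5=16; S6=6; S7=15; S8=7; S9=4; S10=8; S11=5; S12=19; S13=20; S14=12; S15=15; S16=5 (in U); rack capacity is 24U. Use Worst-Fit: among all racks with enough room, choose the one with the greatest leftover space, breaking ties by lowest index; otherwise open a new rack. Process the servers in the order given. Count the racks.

9

S1 (6U) → rack 1 (remaining 18U)
S2 (12U) → rack 1 (remaining 6U)
S3 (13U) → rack 2 (remaining 11U)
S4 (13U) → rack 3 (remaining 11U)
S5 (16U) → rack 4 (remaining 8U)
S6 (6U) → rack 2 (remaining 5U)
S7 (15U) → rack 5 (remaining 9U)
S8 (7U) → rack 3 (remaining 4U)
S9 (4U) → rack 5 (remaining 5U)
S10 (8U) → rack 4 (remaining 0U)
S11 (5U) → rack 1 (remaining 1U)
S12 (19U) → rack 6 (remaining 5U)
S13 (20U) → rack 7 (remaining 4U)
S14 (12U) → rack 8 (remaining 12U)
S15 (15U) → rack 9 (remaining 9U)
S16 (5U) → rack 8 (remaining 7U)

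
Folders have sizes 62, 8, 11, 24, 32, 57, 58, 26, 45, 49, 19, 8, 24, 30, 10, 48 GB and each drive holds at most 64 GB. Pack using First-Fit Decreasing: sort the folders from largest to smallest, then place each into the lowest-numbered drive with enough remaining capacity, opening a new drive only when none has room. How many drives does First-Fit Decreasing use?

9 drives

Sorted descending: 62, 58, 57, 49, 48, 45, 32, 30, 26, 24, 24, 19, 11, 10, 8, 8.
drive 1: place 62 GB, 2 GB left
drive 2: place 58 GB, 6 GB left
drive 3: place 57 GB, 7 GB left
drive 4: place 49 GB, 15 GB left
drive 5: place 48 GB, 16 GB left
drive 6: place 45 GB, 19 GB left
drive 7: place 32 GB, 32 GB left
drive 7: place 30 GB, 2 GB left
drive 8: place 26 GB, 38 GB left
drive 8: place 24 GB, 14 GB left
drive 9: place 24 GB, 40 GB left
drive 6: place 19 GB, 0 GB left
drive 4: place 11 GB, 4 GB left
drive 5: place 10 GB, 6 GB left
drive 8: place 8 GB, 6 GB left
drive 9: place 8 GB, 32 GB left
Final drives: [62] [58] [57] [49,11] [48,10] [45,19] [32,30] [26,24,8] [24,8].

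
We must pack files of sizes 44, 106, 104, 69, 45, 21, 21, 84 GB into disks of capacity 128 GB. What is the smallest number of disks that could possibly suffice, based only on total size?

4 disks

Total size = 44 + 106 + 104 + 69 + 45 + 21 + 21 + 84 = 494 GB.
⌈494 / 128⌉ = 4.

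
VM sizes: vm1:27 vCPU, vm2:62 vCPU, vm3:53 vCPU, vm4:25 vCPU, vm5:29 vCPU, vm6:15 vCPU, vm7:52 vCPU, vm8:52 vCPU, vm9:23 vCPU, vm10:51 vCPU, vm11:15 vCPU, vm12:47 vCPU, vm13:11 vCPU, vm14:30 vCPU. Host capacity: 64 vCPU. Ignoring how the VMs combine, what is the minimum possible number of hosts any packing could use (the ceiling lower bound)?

Total size = 27 + 62 + 53 + 25 + 29 + 15 + 52 + 52 + 23 + 51 + 15 + 47 + 11 + 30 = 492 vCPU.
⌈492 / 64⌉ = 8.

8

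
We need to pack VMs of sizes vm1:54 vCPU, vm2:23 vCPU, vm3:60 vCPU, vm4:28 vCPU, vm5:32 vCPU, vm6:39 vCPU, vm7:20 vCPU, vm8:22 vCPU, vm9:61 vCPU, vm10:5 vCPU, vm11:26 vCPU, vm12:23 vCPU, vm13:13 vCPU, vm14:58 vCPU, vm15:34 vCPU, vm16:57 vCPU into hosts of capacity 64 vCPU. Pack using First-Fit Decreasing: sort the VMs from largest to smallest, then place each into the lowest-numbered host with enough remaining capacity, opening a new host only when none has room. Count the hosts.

10 hosts

Sorted descending: 61, 60, 58, 57, 54, 39, 34, 32, 28, 26, 23, 23, 22, 20, 13, 5.
Put 61 vCPU in host 1; 3 vCPU remain.
Put 60 vCPU in host 2; 4 vCPU remain.
Put 58 vCPU in host 3; 6 vCPU remain.
Put 57 vCPU in host 4; 7 vCPU remain.
Put 54 vCPU in host 5; 10 vCPU remain.
Put 39 vCPU in host 6; 25 vCPU remain.
Put 34 vCPU in host 7; 30 vCPU remain.
Put 32 vCPU in host 8; 32 vCPU remain.
Put 28 vCPU in host 7; 2 vCPU remain.
Put 26 vCPU in host 8; 6 vCPU remain.
Put 23 vCPU in host 6; 2 vCPU remain.
Put 23 vCPU in host 9; 41 vCPU remain.
Put 22 vCPU in host 9; 19 vCPU remain.
Put 20 vCPU in host 10; 44 vCPU remain.
Put 13 vCPU in host 9; 6 vCPU remain.
Put 5 vCPU in host 3; 1 vCPU remain.
Final hosts: [61] [60] [58,5] [57] [54] [39,23] [34,28] [32,26] [23,22,13] [20].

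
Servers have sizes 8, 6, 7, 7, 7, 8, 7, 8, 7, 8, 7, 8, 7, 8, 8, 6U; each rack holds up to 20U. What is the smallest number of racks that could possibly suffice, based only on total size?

6

Total size = 8 + 6 + 7 + 7 + 7 + 8 + 7 + 8 + 7 + 8 + 7 + 8 + 7 + 8 + 8 + 6 = 117U.
⌈117 / 20⌉ = 6.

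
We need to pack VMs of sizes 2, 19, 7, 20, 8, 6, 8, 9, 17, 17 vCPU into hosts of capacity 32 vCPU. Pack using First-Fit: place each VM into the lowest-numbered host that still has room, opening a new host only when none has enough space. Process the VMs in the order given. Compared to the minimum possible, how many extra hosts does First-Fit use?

First-Fit: [2,19,7] [20,8] [6,8,9] [17] [17] → 5 hosts.
Total size 113 vCPU; any packing needs at least ⌈113/32⌉ = 4 hosts.
An optimal packing achieves that bound: [20,9,2] [19,8] [17,8,7] [17,6] → 4 hosts.
Excess: 5 − 4 = 1.

1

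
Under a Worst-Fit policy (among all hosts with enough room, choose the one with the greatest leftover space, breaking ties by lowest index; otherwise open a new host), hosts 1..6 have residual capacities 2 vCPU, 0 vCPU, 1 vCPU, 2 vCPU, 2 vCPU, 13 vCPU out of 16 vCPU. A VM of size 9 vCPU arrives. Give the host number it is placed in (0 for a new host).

6

Hosts with room: host 6 (13 vCPU).
Most room is host 6 with 13 vCPU free.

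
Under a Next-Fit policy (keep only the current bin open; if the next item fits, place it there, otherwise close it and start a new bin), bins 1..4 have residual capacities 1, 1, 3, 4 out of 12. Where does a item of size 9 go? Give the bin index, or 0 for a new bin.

Next-Fit only looks at bin 4, which has 4 free.
9 does not fit, so a new bin is opened.

0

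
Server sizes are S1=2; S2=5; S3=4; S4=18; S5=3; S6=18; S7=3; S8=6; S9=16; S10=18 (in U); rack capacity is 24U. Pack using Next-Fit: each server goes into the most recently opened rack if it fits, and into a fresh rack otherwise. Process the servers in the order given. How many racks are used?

5 racks

S1 (2U) → rack 1 (remaining 22U)
S2 (5U) → rack 1 (remaining 17U)
S3 (4U) → rack 1 (remaining 13U)
S4 (18U) → rack 2 (remaining 6U)
S5 (3U) → rack 2 (remaining 3U)
S6 (18U) → rack 3 (remaining 6U)
S7 (3U) → rack 3 (remaining 3U)
S8 (6U) → rack 4 (remaining 18U)
S9 (16U) → rack 4 (remaining 2U)
S10 (18U) → rack 5 (remaining 6U)
Final racks: [2,5,4] [18,3] [18,3] [6,16] [18].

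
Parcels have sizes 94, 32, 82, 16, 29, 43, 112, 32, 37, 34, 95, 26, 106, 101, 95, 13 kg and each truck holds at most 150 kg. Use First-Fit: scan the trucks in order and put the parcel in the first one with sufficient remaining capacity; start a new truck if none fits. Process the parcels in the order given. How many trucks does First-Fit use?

Put 94 kg in truck 1; 56 kg remain.
Put 32 kg in truck 1; 24 kg remain.
Put 82 kg in truck 2; 68 kg remain.
Put 16 kg in truck 1; 8 kg remain.
Put 29 kg in truck 2; 39 kg remain.
Put 43 kg in truck 3; 107 kg remain.
Put 112 kg in truck 4; 38 kg remain.
Put 32 kg in truck 2; 7 kg remain.
Put 37 kg in truck 3; 70 kg remain.
Put 34 kg in truck 3; 36 kg remain.
Put 95 kg in truck 5; 55 kg remain.
Put 26 kg in truck 3; 10 kg remain.
Put 106 kg in truck 6; 44 kg remain.
Put 101 kg in truck 7; 49 kg remain.
Put 95 kg in truck 8; 55 kg remain.
Put 13 kg in truck 4; 25 kg remain.
Final trucks: [94,32,16] [82,29,32] [43,37,34,26] [112,13] [95] [106] [101] [95].

8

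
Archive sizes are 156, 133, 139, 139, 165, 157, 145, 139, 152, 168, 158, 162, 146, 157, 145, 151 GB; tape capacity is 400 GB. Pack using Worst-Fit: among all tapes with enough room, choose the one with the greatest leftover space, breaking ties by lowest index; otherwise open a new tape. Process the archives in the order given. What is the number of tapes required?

156 GB → tape 1 (remaining 244 GB)
133 GB → tape 1 (remaining 111 GB)
139 GB → tape 2 (remaining 261 GB)
139 GB → tape 2 (remaining 122 GB)
165 GB → tape 3 (remaining 235 GB)
157 GB → tape 3 (remaining 78 GB)
145 GB → tape 4 (remaining 255 GB)
139 GB → tape 4 (remaining 116 GB)
152 GB → tape 5 (remaining 248 GB)
168 GB → tape 5 (remaining 80 GB)
158 GB → tape 6 (remaining 242 GB)
162 GB → tape 6 (remaining 80 GB)
146 GB → tape 7 (remaining 254 GB)
157 GB → tape 7 (remaining 97 GB)
145 GB → tape 8 (remaining 255 GB)
151 GB → tape 8 (remaining 104 GB)

8 tapes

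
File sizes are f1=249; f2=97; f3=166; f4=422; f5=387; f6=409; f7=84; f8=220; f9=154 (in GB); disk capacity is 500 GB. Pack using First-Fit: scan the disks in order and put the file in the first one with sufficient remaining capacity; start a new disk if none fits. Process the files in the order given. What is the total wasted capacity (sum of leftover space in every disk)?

812

Put f1 (249 GB) in disk 1; 251 GB remain.
Put f2 (97 GB) in disk 1; 154 GB remain.
Put f3 (166 GB) in disk 2; 334 GB remain.
Put f4 (422 GB) in disk 3; 78 GB remain.
Put f5 (387 GB) in disk 4; 113 GB remain.
Put f6 (409 GB) in disk 5; 91 GB remain.
Put f7 (84 GB) in disk 1; 70 GB remain.
Put f8 (220 GB) in disk 2; 114 GB remain.
Put f9 (154 GB) in disk 6; 346 GB remain.
6 disks × 500 GB = 3000 GB; used 2188 GB; unused 812 GB.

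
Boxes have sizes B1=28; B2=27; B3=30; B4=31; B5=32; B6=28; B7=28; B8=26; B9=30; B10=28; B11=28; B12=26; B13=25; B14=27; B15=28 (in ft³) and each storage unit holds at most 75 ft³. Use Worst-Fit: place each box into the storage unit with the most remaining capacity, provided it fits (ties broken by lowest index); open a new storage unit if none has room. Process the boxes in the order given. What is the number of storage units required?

storage unit 1: place B1 (28 ft³), 47 ft³ left
storage unit 1: place B2 (27 ft³), 20 ft³ left
storage unit 2: place B3 (30 ft³), 45 ft³ left
storage unit 2: place B4 (31 ft³), 14 ft³ left
storage unit 3: place B5 (32 ft³), 43 ft³ left
storage unit 3: place B6 (28 ft³), 15 ft³ left
storage unit 4: place B7 (28 ft³), 47 ft³ left
storage unit 4: place B8 (26 ft³), 21 ft³ left
storage unit 5: place B9 (30 ft³), 45 ft³ left
storage unit 5: place B10 (28 ft³), 17 ft³ left
storage unit 6: place B11 (28 ft³), 47 ft³ left
storage unit 6: place B12 (26 ft³), 21 ft³ left
storage unit 7: place B13 (25 ft³), 50 ft³ left
storage unit 7: place B14 (27 ft³), 23 ft³ left
storage unit 8: place B15 (28 ft³), 47 ft³ left

8 storage units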